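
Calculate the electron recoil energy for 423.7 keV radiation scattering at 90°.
192.0636 keV

By energy conservation: K_e = E_initial - E_final

First find the scattered photon energy:
Initial wavelength: λ = hc/E = 2.9262 pm
Compton shift: Δλ = λ_C(1 - cos(90°)) = 2.4263 pm
Final wavelength: λ' = 2.9262 + 2.4263 = 5.3525 pm
Final photon energy: E' = hc/λ' = 231.6364 keV

Electron kinetic energy:
K_e = E - E' = 423.7000 - 231.6364 = 192.0636 keV

(Intermediate values are shown rounded; full precision is carried through to the final answer.)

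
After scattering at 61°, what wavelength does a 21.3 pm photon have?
22.5500 pm

Using the Compton scattering formula:
λ' = λ + Δλ = λ + λ_C(1 - cos θ)

Given:
- Initial wavelength λ = 21.3 pm
- Scattering angle θ = 61°
- Compton wavelength λ_C ≈ 2.4263 pm

Calculate the shift:
Δλ = 2.4263 × (1 - cos(61°))
Δλ = 2.4263 × 0.5152
Δλ = 1.2500 pm

Final wavelength:
λ' = 21.3 + 1.2500 = 22.5500 pm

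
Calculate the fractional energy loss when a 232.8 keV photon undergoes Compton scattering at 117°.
0.3985 (or 39.85%)

Calculate initial and final photon energies:

Initial: E₀ = 232.8 keV → λ₀ = 5.3258 pm
Compton shift: Δλ = 3.5278 pm
Final wavelength: λ' = 8.8536 pm
Final energy: E' = 140.0380 keV

Fractional energy loss:
(E₀ - E')/E₀ = (232.8000 - 140.0380)/232.8000
= 92.7620/232.8000
= 0.3985
= 39.85%

(Intermediate values are shown rounded; full precision is carried through to the final answer.)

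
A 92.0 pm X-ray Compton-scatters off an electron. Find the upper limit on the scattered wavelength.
96.8526 pm (at θ = 180°)

The Compton shift is Δλ = λ_C(1 − cos θ).

Since cos θ ranges from −1 to 1, the factor (1 − cos θ) ranges from 0 to 2; the maximum shift occurs at θ = 180° (backscattering):
Δλ_max = 2λ_C = 2 × 2.4263 pm = 4.8526 pm

Maximum scattered wavelength:
λ'_max = λ₀ + Δλ_max = 92.0 + 4.8526 = 96.8526 pm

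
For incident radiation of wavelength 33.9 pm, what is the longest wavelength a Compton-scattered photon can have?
38.7526 pm (at θ = 180°)

The Compton shift is Δλ = λ_C(1 − cos θ).

Since cos θ ranges from −1 to 1, the factor (1 − cos θ) ranges from 0 to 2; the maximum shift occurs at θ = 180° (backscattering):
Δλ_max = 2λ_C = 2 × 2.4263 pm = 4.8526 pm

Maximum scattered wavelength:
λ'_max = λ₀ + Δλ_max = 33.9 + 4.8526 = 38.7526 pm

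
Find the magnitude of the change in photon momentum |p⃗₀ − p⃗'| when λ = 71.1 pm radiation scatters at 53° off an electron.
8.2616e-24 kg·m/s

Photon momentum magnitude is p = h/λ.

Initial momentum:
p₀ = h/λ = 6.6261e-34/7.1100e-11 = 9.3194e-24 kg·m/s

After scattering:
λ' = λ + Δλ = 71.1 + 0.9661 = 72.0661 pm
p' = h/λ' = 6.6261e-34/7.2066e-11 = 9.1944e-24 kg·m/s

Momentum is a vector; the scattered photon's direction makes angle θ = 53° with the incident direction. The magnitude of the vector change Δp⃗ = p⃗₀ − p⃗' is found from the law of cosines:
|Δp⃗|² = p₀² + p'² − 2p₀p'cos θ
|Δp⃗|² = (9.3194e-24)² + (9.1944e-24)² − 2·9.3194e-24·9.1944e-24·cos(53°)
|Δp⃗| = 8.2616e-24 kg·m/s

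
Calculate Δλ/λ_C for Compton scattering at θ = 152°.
1.8829 λ_C

The Compton shift formula is:
Δλ = λ_C(1 - cos θ)

Dividing both sides by λ_C:
Δλ/λ_C = 1 - cos θ

For θ = 152°:
Δλ/λ_C = 1 - cos(152°)
Δλ/λ_C = 1 - -0.8829
Δλ/λ_C = 1.8829

This means the shift is 1.8829 × λ_C = 4.5686 pm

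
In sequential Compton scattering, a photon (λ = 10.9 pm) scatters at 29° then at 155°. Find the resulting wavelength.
15.8295 pm

Apply Compton shift twice:

First scattering at θ₁ = 29°:
Δλ₁ = λ_C(1 - cos(29°))
Δλ₁ = 2.4263 × 0.1254
Δλ₁ = 0.3042 pm

After first scattering:
λ₁ = 10.9 + 0.3042 = 11.2042 pm

Second scattering at θ₂ = 155°:
Δλ₂ = λ_C(1 - cos(155°))
Δλ₂ = 2.4263 × 1.9063
Δλ₂ = 4.6253 pm

Final wavelength:
λ₂ = 11.2042 + 4.6253 = 15.8295 pm

Total shift: Δλ_total = 0.3042 + 4.6253 = 4.9295 pm

(Intermediate values are shown rounded; full precision is carried through to the final answer.)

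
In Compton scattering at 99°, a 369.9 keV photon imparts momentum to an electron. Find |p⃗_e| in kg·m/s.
2.3940e-22 kg·m/s

The electron is initially at rest, so by conservation of momentum:
p⃗_e = p⃗₀ − p⃗'  (incident photon momentum minus scattered photon momentum)

Photon momentum magnitudes (p = h/λ = E/c):
λ₀ = hc/E₀ = 3.3518 pm → p₀ = h/λ₀ = 1.9769e-22 kg·m/s
Δλ = λ_C(1 − cos 99°) = 2.8059 pm
λ' = 6.1577 pm → p' = h/λ' = 1.0761e-22 kg·m/s

The scattered photon makes angle θ = 99° with the incident direction, so by the law of cosines:
|p⃗_e|² = p₀² + p'² − 2p₀p'cos θ
|p⃗_e|² = (1.9769e-22)² + (1.0761e-22)² − 2·1.9769e-22·1.0761e-22·cos(99°)
|p⃗_e| = 2.3940e-22 kg·m/s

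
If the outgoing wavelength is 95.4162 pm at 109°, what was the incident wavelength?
92.2000 pm

From λ' = λ + Δλ, we have λ = λ' - Δλ

First calculate the Compton shift:
Δλ = λ_C(1 - cos θ)
Δλ = 2.4263 × (1 - cos(109°))
Δλ = 2.4263 × 1.3256
Δλ = 3.2162 pm

Initial wavelength:
λ = λ' - Δλ
λ = 95.4162 - 3.2162
λ = 92.2000 pm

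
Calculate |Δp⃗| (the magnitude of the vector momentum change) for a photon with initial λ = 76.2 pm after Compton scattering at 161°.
1.6653e-23 kg·m/s

Photon momentum magnitude is p = h/λ.

Initial momentum:
p₀ = h/λ = 6.6261e-34/7.6200e-11 = 8.6956e-24 kg·m/s

After scattering:
λ' = λ + Δλ = 76.2 + 4.7204 = 80.9204 pm
p' = h/λ' = 6.6261e-34/8.0920e-11 = 8.1884e-24 kg·m/s

Momentum is a vector; the scattered photon's direction makes angle θ = 161° with the incident direction. The magnitude of the vector change Δp⃗ = p⃗₀ − p⃗' is found from the law of cosines:
|Δp⃗|² = p₀² + p'² − 2p₀p'cos θ
|Δp⃗|² = (8.6956e-24)² + (8.1884e-24)² − 2·8.6956e-24·8.1884e-24·cos(161°)
|Δp⃗| = 1.6653e-23 kg·m/s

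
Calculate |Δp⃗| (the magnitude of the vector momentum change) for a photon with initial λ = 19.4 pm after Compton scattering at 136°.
5.7776e-23 kg·m/s

Photon momentum magnitude is p = h/λ.

Initial momentum:
p₀ = h/λ = 6.6261e-34/1.9400e-11 = 3.4155e-23 kg·m/s

After scattering:
λ' = λ + Δλ = 19.4 + 4.1717 = 23.5717 pm
p' = h/λ' = 6.6261e-34/2.3572e-11 = 2.8110e-23 kg·m/s

Momentum is a vector; the scattered photon's direction makes angle θ = 136° with the incident direction. The magnitude of the vector change Δp⃗ = p⃗₀ − p⃗' is found from the law of cosines:
|Δp⃗|² = p₀² + p'² − 2p₀p'cos θ
|Δp⃗|² = (3.4155e-23)² + (2.8110e-23)² − 2·3.4155e-23·2.8110e-23·cos(136°)
|Δp⃗| = 5.7776e-23 kg·m/s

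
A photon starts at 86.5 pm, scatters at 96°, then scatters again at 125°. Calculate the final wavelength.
92.9979 pm

Apply Compton shift twice:

First scattering at θ₁ = 96°:
Δλ₁ = λ_C(1 - cos(96°))
Δλ₁ = 2.4263 × 1.1045
Δλ₁ = 2.6799 pm

After first scattering:
λ₁ = 86.5 + 2.6799 = 89.1799 pm

Second scattering at θ₂ = 125°:
Δλ₂ = λ_C(1 - cos(125°))
Δλ₂ = 2.4263 × 1.5736
Δλ₂ = 3.8180 pm

Final wavelength:
λ₂ = 89.1799 + 3.8180 = 92.9979 pm

Total shift: Δλ_total = 2.6799 + 3.8180 = 6.4979 pm

(Intermediate values are shown rounded; full precision is carried through to the final answer.)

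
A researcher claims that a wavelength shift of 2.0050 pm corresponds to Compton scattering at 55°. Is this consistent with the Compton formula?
No, inconsistent

Calculate the expected shift for θ = 55°:

Δλ_expected = λ_C(1 - cos(55°))
Δλ_expected = 2.4263 × (1 - cos(55°))
Δλ_expected = 2.4263 × 0.4264
Δλ_expected = 1.0346 pm

Given shift: 2.0050 pm
Expected shift: 1.0346 pm
Difference: 0.9704 pm

The values do not match. The given shift corresponds to θ ≈ 80.0°, not 55°.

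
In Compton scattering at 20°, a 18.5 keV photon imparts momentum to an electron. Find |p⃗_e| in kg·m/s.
3.4300e-24 kg·m/s

The electron is initially at rest, so by conservation of momentum:
p⃗_e = p⃗₀ − p⃗'  (incident photon momentum minus scattered photon momentum)

Photon momentum magnitudes (p = h/λ = E/c):
λ₀ = hc/E₀ = 67.0185 pm → p₀ = h/λ₀ = 9.8869e-24 kg·m/s
Δλ = λ_C(1 − cos 20°) = 0.1463 pm
λ' = 67.1648 pm → p' = h/λ' = 9.8654e-24 kg·m/s

The scattered photon makes angle θ = 20° with the incident direction, so by the law of cosines:
|p⃗_e|² = p₀² + p'² − 2p₀p'cos θ
|p⃗_e|² = (9.8869e-24)² + (9.8654e-24)² − 2·9.8869e-24·9.8654e-24·cos(20°)
|p⃗_e| = 3.4300e-24 kg·m/s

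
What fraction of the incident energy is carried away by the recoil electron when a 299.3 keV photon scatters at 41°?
0.1256 (or 12.56%)

Calculate initial and final photon energies:

Initial: E₀ = 299.3 keV → λ₀ = 4.1425 pm
Compton shift: Δλ = 0.5952 pm
Final wavelength: λ' = 4.7376 pm
Final energy: E' = 261.7013 keV

Fractional energy loss:
(E₀ - E')/E₀ = (299.3000 - 261.7013)/299.3000
= 37.5987/299.3000
= 0.1256
= 12.56%

(Intermediate values are shown rounded; full precision is carried through to the final answer.)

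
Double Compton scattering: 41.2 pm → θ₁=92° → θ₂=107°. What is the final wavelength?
46.8467 pm

Apply Compton shift twice:

First scattering at θ₁ = 92°:
Δλ₁ = λ_C(1 - cos(92°))
Δλ₁ = 2.4263 × 1.0349
Δλ₁ = 2.5110 pm

After first scattering:
λ₁ = 41.2 + 2.5110 = 43.7110 pm

Second scattering at θ₂ = 107°:
Δλ₂ = λ_C(1 - cos(107°))
Δλ₂ = 2.4263 × 1.2924
Δλ₂ = 3.1357 pm

Final wavelength:
λ₂ = 43.7110 + 3.1357 = 46.8467 pm

Total shift: Δλ_total = 2.5110 + 3.1357 = 5.6467 pm

(Intermediate values are shown rounded; full precision is carried through to the final answer.)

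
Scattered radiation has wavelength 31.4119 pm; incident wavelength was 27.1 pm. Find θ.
141.00°

First find the wavelength shift:
Δλ = λ' - λ = 31.4119 - 27.1 = 4.3119 pm

Using Δλ = λ_C(1 - cos θ), with λ_C = h/(m_e·c) ≈ 2.42631024 pm:
cos θ = 1 - Δλ/λ_C
cos θ = 1 - 4.3119/2.42631024
cos θ = -0.777143

θ = arccos(-0.777143)
θ = 141.00°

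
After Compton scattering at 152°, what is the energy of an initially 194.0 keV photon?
113.1289 keV

First convert energy to wavelength:
λ = hc/E, with hc ≈ 1239.842 keV·pm (i.e. 1239.842 eV·nm)

For E = 194.0 keV = 194000 eV:
λ = 1239.842 keV·pm / 194.0 keV
λ = 6.3909 pm

Calculate the Compton shift:
Δλ = λ_C(1 - cos(152°)) = 2.4263 × 1.8829
Δλ = 4.5686 pm

Final wavelength:
λ' = 6.3909 + 4.5686 = 10.9596 pm

Final energy:
E' = hc/λ' = 1239.842 / 10.9596 = 113.1289 keV

(Intermediate values are shown rounded; full precision is carried through to the final answer.)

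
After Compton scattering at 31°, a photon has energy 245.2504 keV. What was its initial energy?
263.3000 keV

Convert final energy to wavelength (hc ≈ 1239.842 keV·pm):
λ' = hc/E' = 1239.842 / 245.2504 = 5.0554 pm

Calculate the Compton shift:
Δλ = λ_C(1 - cos(31°))
Δλ = 2.4263 × (1 - cos(31°))
Δλ = 0.3466 pm

Initial wavelength:
λ = λ' - Δλ = 5.0554 - 0.3466 = 4.7089 pm

Initial energy:
E = hc/λ = 1239.842 / 4.7089 = 263.3000 keV

(Intermediate values are shown rounded; full precision is carried through to the final answer.)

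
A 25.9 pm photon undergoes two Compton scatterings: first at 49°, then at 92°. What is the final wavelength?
29.2455 pm

Apply Compton shift twice:

First scattering at θ₁ = 49°:
Δλ₁ = λ_C(1 - cos(49°))
Δλ₁ = 2.4263 × 0.3439
Δλ₁ = 0.8345 pm

After first scattering:
λ₁ = 25.9 + 0.8345 = 26.7345 pm

Second scattering at θ₂ = 92°:
Δλ₂ = λ_C(1 - cos(92°))
Δλ₂ = 2.4263 × 1.0349
Δλ₂ = 2.5110 pm

Final wavelength:
λ₂ = 26.7345 + 2.5110 = 29.2455 pm

Total shift: Δλ_total = 0.8345 + 2.5110 = 3.3455 pm

(Intermediate values are shown rounded; full precision is carried through to the final answer.)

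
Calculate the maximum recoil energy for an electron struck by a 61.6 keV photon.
11.9665 keV

Maximum energy transfer occurs at θ = 180° (backscattering).

Initial photon: E₀ = 61.6 keV → λ₀ = 20.1273 pm

Maximum Compton shift (at 180°):
Δλ_max = 2λ_C = 2 × 2.4263 = 4.8526 pm

Final wavelength:
λ' = 20.1273 + 4.8526 = 24.9799 pm

Minimum photon energy (maximum energy to electron):
E'_min = hc/λ' = 49.6335 keV

Maximum electron kinetic energy:
K_max = E₀ - E'_min = 61.6000 - 49.6335 = 11.9665 keV

(Intermediate values are shown rounded; full precision is carried through to the final answer.)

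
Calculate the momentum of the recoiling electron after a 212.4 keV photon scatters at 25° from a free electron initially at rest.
4.8395e-23 kg·m/s

The electron is initially at rest, so by conservation of momentum:
p⃗_e = p⃗₀ − p⃗'  (incident photon momentum minus scattered photon momentum)

Photon momentum magnitudes (p = h/λ = E/c):
λ₀ = hc/E₀ = 5.8373 pm → p₀ = h/λ₀ = 1.1351e-22 kg·m/s
Δλ = λ_C(1 − cos 25°) = 0.2273 pm
λ' = 6.0646 pm → p' = h/λ' = 1.0926e-22 kg·m/s

The scattered photon makes angle θ = 25° with the incident direction, so by the law of cosines:
|p⃗_e|² = p₀² + p'² − 2p₀p'cos θ
|p⃗_e|² = (1.1351e-22)² + (1.0926e-22)² − 2·1.1351e-22·1.0926e-22·cos(25°)
|p⃗_e| = 4.8395e-23 kg·m/s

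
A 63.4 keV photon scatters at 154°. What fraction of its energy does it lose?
0.1907 (or 19.07%)

Calculate initial and final photon energies:

Initial: E₀ = 63.4 keV → λ₀ = 19.5559 pm
Compton shift: Δλ = 4.6071 pm
Final wavelength: λ' = 24.1629 pm
Final energy: E' = 51.3117 keV

Fractional energy loss:
(E₀ - E')/E₀ = (63.4000 - 51.3117)/63.4000
= 12.0883/63.4000
= 0.1907
= 19.07%

(Intermediate values are shown rounded; full precision is carried through to the final answer.)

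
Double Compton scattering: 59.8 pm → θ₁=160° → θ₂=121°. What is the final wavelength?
68.1822 pm

Apply Compton shift twice:

First scattering at θ₁ = 160°:
Δλ₁ = λ_C(1 - cos(160°))
Δλ₁ = 2.4263 × 1.9397
Δλ₁ = 4.7063 pm

After first scattering:
λ₁ = 59.8 + 4.7063 = 64.5063 pm

Second scattering at θ₂ = 121°:
Δλ₂ = λ_C(1 - cos(121°))
Δλ₂ = 2.4263 × 1.5150
Δλ₂ = 3.6760 pm

Final wavelength:
λ₂ = 64.5063 + 3.6760 = 68.1822 pm

Total shift: Δλ_total = 4.7063 + 3.6760 = 8.3822 pm

(Intermediate values are shown rounded; full precision is carried through to the final answer.)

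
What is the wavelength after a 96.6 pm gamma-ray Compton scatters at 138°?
100.8294 pm

Using the Compton scattering formula:
λ' = λ + Δλ = λ + λ_C(1 - cos θ)

Given:
- Initial wavelength λ = 96.6 pm
- Scattering angle θ = 138°
- Compton wavelength λ_C ≈ 2.4263 pm

Calculate the shift:
Δλ = 2.4263 × (1 - cos(138°))
Δλ = 2.4263 × 1.7431
Δλ = 4.2294 pm

Final wavelength:
λ' = 96.6 + 4.2294 = 100.8294 pm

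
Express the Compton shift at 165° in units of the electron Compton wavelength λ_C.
1.9659 λ_C

The Compton shift formula is:
Δλ = λ_C(1 - cos θ)

Dividing both sides by λ_C:
Δλ/λ_C = 1 - cos θ

For θ = 165°:
Δλ/λ_C = 1 - cos(165°)
Δλ/λ_C = 1 - -0.9659
Δλ/λ_C = 1.9659

This means the shift is 1.9659 × λ_C = 4.7699 pm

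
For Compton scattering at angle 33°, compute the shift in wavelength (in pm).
0.3914 pm

Using the Compton scattering formula:
Δλ = λ_C(1 - cos θ)

where λ_C = h/(m_e·c) ≈ 2.4263 pm is the Compton wavelength of an electron.

For θ = 33°:
cos(33°) = 0.8387
1 - cos(33°) = 0.1613

Δλ = 2.4263 × 0.1613
Δλ = 0.3914 pm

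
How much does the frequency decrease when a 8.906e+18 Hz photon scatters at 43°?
1.692e+17 Hz (decrease)

Convert frequency to wavelength (c = 299792458 m/s):
λ₀ = c/f₀ = 299792458/8.906e+18 = 3.3661852e-11 m = 33.6619 pm

Calculate Compton shift:
Δλ = λ_C(1 - cos(43°)) = 0.6518 pm

Final wavelength:
λ' = λ₀ + Δλ = 33.6619 + 0.6518 = 34.3137 pm

Final frequency:
f' = c/λ' = 299792458/3.4313672e-11 = 8.7368225e+18 Hz

Frequency shift (decrease):
Δf = f₀ - f' = 8.906e+18 - 8.7368225e+18 = 1.692e+17 Hz

(Intermediate values are shown rounded; full precision is carried through to the final answer.)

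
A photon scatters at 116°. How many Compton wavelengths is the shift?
1.4384 λ_C

The Compton shift formula is:
Δλ = λ_C(1 - cos θ)

Dividing both sides by λ_C:
Δλ/λ_C = 1 - cos θ

For θ = 116°:
Δλ/λ_C = 1 - cos(116°)
Δλ/λ_C = 1 - -0.4384
Δλ/λ_C = 1.4384

This means the shift is 1.4384 × λ_C = 3.4899 pm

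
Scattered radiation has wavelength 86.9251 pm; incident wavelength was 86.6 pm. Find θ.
30.00°

First find the wavelength shift:
Δλ = λ' - λ = 86.9251 - 86.6 = 0.3251 pm

Using Δλ = λ_C(1 - cos θ), with λ_C = h/(m_e·c) ≈ 2.42631024 pm:
cos θ = 1 - Δλ/λ_C
cos θ = 1 - 0.3251/2.42631024
cos θ = 0.866011

θ = arccos(0.866011)
θ = 30.00°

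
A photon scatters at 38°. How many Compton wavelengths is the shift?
0.2120 λ_C

The Compton shift formula is:
Δλ = λ_C(1 - cos θ)

Dividing both sides by λ_C:
Δλ/λ_C = 1 - cos θ

For θ = 38°:
Δλ/λ_C = 1 - cos(38°)
Δλ/λ_C = 1 - 0.7880
Δλ/λ_C = 0.2120

This means the shift is 0.2120 × λ_C = 0.5144 pm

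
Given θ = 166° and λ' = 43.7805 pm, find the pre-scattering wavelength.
39.0000 pm

From λ' = λ + Δλ, we have λ = λ' - Δλ

First calculate the Compton shift:
Δλ = λ_C(1 - cos θ)
Δλ = 2.4263 × (1 - cos(166°))
Δλ = 2.4263 × 1.9703
Δλ = 4.7805 pm

Initial wavelength:
λ = λ' - Δλ
λ = 43.7805 - 4.7805
λ = 39.0000 pm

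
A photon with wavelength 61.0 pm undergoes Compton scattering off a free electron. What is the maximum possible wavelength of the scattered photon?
65.8526 pm (at θ = 180°)

The Compton shift is Δλ = λ_C(1 − cos θ).

Since cos θ ranges from −1 to 1, the factor (1 − cos θ) ranges from 0 to 2; the maximum shift occurs at θ = 180° (backscattering):
Δλ_max = 2λ_C = 2 × 2.4263 pm = 4.8526 pm

Maximum scattered wavelength:
λ'_max = λ₀ + Δλ_max = 61.0 + 4.8526 = 65.8526 pm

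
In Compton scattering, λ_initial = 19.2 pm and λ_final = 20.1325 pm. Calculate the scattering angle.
52.00°

First find the wavelength shift:
Δλ = λ' - λ = 20.1325 - 19.2 = 0.9325 pm

Using Δλ = λ_C(1 - cos θ), with λ_C = h/(m_e·c) ≈ 2.42631024 pm:
cos θ = 1 - Δλ/λ_C
cos θ = 1 - 0.9325/2.42631024
cos θ = 0.615672

θ = arccos(0.615672)
θ = 52.00°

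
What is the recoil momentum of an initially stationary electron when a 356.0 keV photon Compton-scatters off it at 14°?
4.6062e-23 kg·m/s

The electron is initially at rest, so by conservation of momentum:
p⃗_e = p⃗₀ − p⃗'  (incident photon momentum minus scattered photon momentum)

Photon momentum magnitudes (p = h/λ = E/c):
λ₀ = hc/E₀ = 3.4827 pm → p₀ = h/λ₀ = 1.9026e-22 kg·m/s
Δλ = λ_C(1 − cos 14°) = 0.0721 pm
λ' = 3.5548 pm → p' = h/λ' = 1.8640e-22 kg·m/s

The scattered photon makes angle θ = 14° with the incident direction, so by the law of cosines:
|p⃗_e|² = p₀² + p'² − 2p₀p'cos θ
|p⃗_e|² = (1.9026e-22)² + (1.8640e-22)² − 2·1.9026e-22·1.8640e-22·cos(14°)
|p⃗_e| = 4.6062e-23 kg·m/s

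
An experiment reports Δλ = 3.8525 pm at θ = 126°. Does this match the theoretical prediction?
Yes, consistent

Calculate the expected shift for θ = 126°:

Δλ_expected = λ_C(1 - cos(126°))
Δλ_expected = 2.4263 × (1 - cos(126°))
Δλ_expected = 2.4263 × 1.5878
Δλ_expected = 3.8525 pm

Given shift: 3.8525 pm
Expected shift: 3.8525 pm
Difference: 0.0000 pm

The values match. This is consistent with Compton scattering at the stated angle.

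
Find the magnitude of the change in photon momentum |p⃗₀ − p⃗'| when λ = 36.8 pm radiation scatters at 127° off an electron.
3.0698e-23 kg·m/s

Photon momentum magnitude is p = h/λ.

Initial momentum:
p₀ = h/λ = 6.6261e-34/3.6800e-11 = 1.8006e-23 kg·m/s

After scattering:
λ' = λ + Δλ = 36.8 + 3.8865 = 40.6865 pm
p' = h/λ' = 6.6261e-34/4.0687e-11 = 1.6286e-23 kg·m/s

Momentum is a vector; the scattered photon's direction makes angle θ = 127° with the incident direction. The magnitude of the vector change Δp⃗ = p⃗₀ − p⃗' is found from the law of cosines:
|Δp⃗|² = p₀² + p'² − 2p₀p'cos θ
|Δp⃗|² = (1.8006e-23)² + (1.6286e-23)² − 2·1.8006e-23·1.6286e-23·cos(127°)
|Δp⃗| = 3.0698e-23 kg·m/s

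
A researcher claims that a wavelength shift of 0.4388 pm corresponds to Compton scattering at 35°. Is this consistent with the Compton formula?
Yes, consistent

Calculate the expected shift for θ = 35°:

Δλ_expected = λ_C(1 - cos(35°))
Δλ_expected = 2.4263 × (1 - cos(35°))
Δλ_expected = 2.4263 × 0.1808
Δλ_expected = 0.4388 pm

Given shift: 0.4388 pm
Expected shift: 0.4388 pm
Difference: 0.0000 pm

The values match. This is consistent with Compton scattering at the stated angle.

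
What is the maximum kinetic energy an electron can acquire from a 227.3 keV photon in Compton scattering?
107.0119 keV

Maximum energy transfer occurs at θ = 180° (backscattering).

Initial photon: E₀ = 227.3 keV → λ₀ = 5.4547 pm

Maximum Compton shift (at 180°):
Δλ_max = 2λ_C = 2 × 2.4263 = 4.8526 pm

Final wavelength:
λ' = 5.4547 + 4.8526 = 10.3073 pm

Minimum photon energy (maximum energy to electron):
E'_min = hc/λ' = 120.2881 keV

Maximum electron kinetic energy:
K_max = E₀ - E'_min = 227.3000 - 120.2881 = 107.0119 keV

(Intermediate values are shown rounded; full precision is carried through to the final answer.)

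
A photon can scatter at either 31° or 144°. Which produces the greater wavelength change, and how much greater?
144° produces the larger shift by a factor of 12.665

Calculate both shifts using Δλ = λ_C(1 - cos θ):

For θ₁ = 31°:
Δλ₁ = 2.4263 × (1 - cos(31°))
Δλ₁ = 2.4263 × 0.1428
Δλ₁ = 0.3466 pm

For θ₂ = 144°:
Δλ₂ = 2.4263 × (1 - cos(144°))
Δλ₂ = 2.4263 × 1.8090
Δλ₂ = 4.3892 pm

The 144° angle produces the larger shift.
Ratio: 4.3892/0.3466 = 12.665

(Intermediate values are shown rounded; full precision is carried through to the final answer.)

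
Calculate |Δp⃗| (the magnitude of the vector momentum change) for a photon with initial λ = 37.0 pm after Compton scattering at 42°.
1.2732e-23 kg·m/s

Photon momentum magnitude is p = h/λ.

Initial momentum:
p₀ = h/λ = 6.6261e-34/3.7000e-11 = 1.7908e-23 kg·m/s

After scattering:
λ' = λ + Δλ = 37.0 + 0.6232 = 37.6232 pm
p' = h/λ' = 6.6261e-34/3.7623e-11 = 1.7612e-23 kg·m/s

Momentum is a vector; the scattered photon's direction makes angle θ = 42° with the incident direction. The magnitude of the vector change Δp⃗ = p⃗₀ − p⃗' is found from the law of cosines:
|Δp⃗|² = p₀² + p'² − 2p₀p'cos θ
|Δp⃗|² = (1.7908e-23)² + (1.7612e-23)² − 2·1.7908e-23·1.7612e-23·cos(42°)
|Δp⃗| = 1.2732e-23 kg·m/s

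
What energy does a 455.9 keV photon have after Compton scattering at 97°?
227.8472 keV

First convert energy to wavelength:
λ = hc/E, with hc ≈ 1239.842 keV·pm (i.e. 1239.842 eV·nm)

For E = 455.9 keV = 455900 eV:
λ = 1239.842 keV·pm / 455.9 keV
λ = 2.7195 pm

Calculate the Compton shift:
Δλ = λ_C(1 - cos(97°)) = 2.4263 × 1.1219
Δλ = 2.7220 pm

Final wavelength:
λ' = 2.7195 + 2.7220 = 5.4416 pm

Final energy:
E' = hc/λ' = 1239.842 / 5.4416 = 227.8472 keV

(Intermediate values are shown rounded; full precision is carried through to the final answer.)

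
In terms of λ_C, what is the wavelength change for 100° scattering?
1.1736 λ_C

The Compton shift formula is:
Δλ = λ_C(1 - cos θ)

Dividing both sides by λ_C:
Δλ/λ_C = 1 - cos θ

For θ = 100°:
Δλ/λ_C = 1 - cos(100°)
Δλ/λ_C = 1 - -0.1736
Δλ/λ_C = 1.1736

This means the shift is 1.1736 × λ_C = 2.8476 pm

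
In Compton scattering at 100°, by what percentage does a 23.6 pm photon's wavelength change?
12.0662%

Calculate the Compton shift:
Δλ = λ_C(1 - cos(100°))
Δλ = 2.4263 × (1 - cos(100°))
Δλ = 2.4263 × 1.1736
Δλ = 2.8476 pm

Percentage change:
(Δλ/λ₀) × 100 = (2.8476/23.6) × 100
= 12.0662%

(Intermediate values are shown rounded; full precision is carried through to the final answer.)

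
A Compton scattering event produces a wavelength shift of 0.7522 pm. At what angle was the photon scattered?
46.37°

From the Compton formula Δλ = λ_C(1 - cos θ), we can solve for θ:

cos θ = 1 - Δλ/λ_C

Given:
- Δλ = 0.7522 pm
- λ_C = h/(m_e·c) ≈ 2.42631024 pm

cos θ = 1 - 0.7522/2.42631024
cos θ = 1 - 0.310018
cos θ = 0.689982

θ = arccos(0.689982)
θ = 46.37°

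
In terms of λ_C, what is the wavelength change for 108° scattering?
1.3090 λ_C

The Compton shift formula is:
Δλ = λ_C(1 - cos θ)

Dividing both sides by λ_C:
Δλ/λ_C = 1 - cos θ

For θ = 108°:
Δλ/λ_C = 1 - cos(108°)
Δλ/λ_C = 1 - -0.3090
Δλ/λ_C = 1.3090

This means the shift is 1.3090 × λ_C = 3.1761 pm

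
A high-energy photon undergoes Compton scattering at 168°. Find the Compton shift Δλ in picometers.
4.7996 pm

Using the Compton scattering formula:
Δλ = λ_C(1 - cos θ)

where λ_C = h/(m_e·c) ≈ 2.4263 pm is the Compton wavelength of an electron.

For θ = 168°:
cos(168°) = -0.9781
1 - cos(168°) = 1.9781

Δλ = 2.4263 × 1.9781
Δλ = 4.7996 pm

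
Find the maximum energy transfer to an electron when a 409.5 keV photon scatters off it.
252.1660 keV

Maximum energy transfer occurs at θ = 180° (backscattering).

Initial photon: E₀ = 409.5 keV → λ₀ = 3.0277 pm

Maximum Compton shift (at 180°):
Δλ_max = 2λ_C = 2 × 2.4263 = 4.8526 pm

Final wavelength:
λ' = 3.0277 + 4.8526 = 7.8803 pm

Minimum photon energy (maximum energy to electron):
E'_min = hc/λ' = 157.3340 keV

Maximum electron kinetic energy:
K_max = E₀ - E'_min = 409.5000 - 157.3340 = 252.1660 keV

(Intermediate values are shown rounded; full precision is carried through to the final answer.)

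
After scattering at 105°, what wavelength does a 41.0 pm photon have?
44.0543 pm

Using the Compton scattering formula:
λ' = λ + Δλ = λ + λ_C(1 - cos θ)

Given:
- Initial wavelength λ = 41.0 pm
- Scattering angle θ = 105°
- Compton wavelength λ_C ≈ 2.4263 pm

Calculate the shift:
Δλ = 2.4263 × (1 - cos(105°))
Δλ = 2.4263 × 1.2588
Δλ = 3.0543 pm

Final wavelength:
λ' = 41.0 + 3.0543 = 44.0543 pm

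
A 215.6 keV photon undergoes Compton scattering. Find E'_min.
116.9301 keV (at θ = 180°)

The scattered photon has minimum energy when its wavelength is maximum, i.e., when the Compton shift Δλ = λ_C(1 − cos θ) is maximum. This occurs at θ = 180° (backscattering), giving Δλ_max = 2λ_C = 4.8526 pm.

Initial wavelength: λ₀ = hc/E₀ = 5.7507 pm
Maximum final wavelength: λ'_max = λ₀ + 2λ_C = 5.7507 + 4.8526 = 10.6033 pm
Minimum final energy: E'_min = hc/λ'_max = 116.9301 keV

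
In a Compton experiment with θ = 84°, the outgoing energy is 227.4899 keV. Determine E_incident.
378.2999 keV

Convert final energy to wavelength (hc ≈ 1239.842 keV·pm):
λ' = hc/E' = 1239.842 / 227.4899 = 5.4501 pm

Calculate the Compton shift:
Δλ = λ_C(1 - cos(84°))
Δλ = 2.4263 × (1 - cos(84°))
Δλ = 2.1727 pm

Initial wavelength:
λ = λ' - Δλ = 5.4501 - 2.1727 = 3.2774 pm

Initial energy:
E = hc/λ = 1239.842 / 3.2774 = 378.2999 keV

(Intermediate values are shown rounded; full precision is carried through to the final answer.)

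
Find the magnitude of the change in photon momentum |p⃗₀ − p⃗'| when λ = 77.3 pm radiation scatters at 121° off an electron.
1.4584e-23 kg·m/s

Photon momentum magnitude is p = h/λ.

Initial momentum:
p₀ = h/λ = 6.6261e-34/7.7300e-11 = 8.5719e-24 kg·m/s

After scattering:
λ' = λ + Δλ = 77.3 + 3.6760 = 80.9760 pm
p' = h/λ' = 6.6261e-34/8.0976e-11 = 8.1828e-24 kg·m/s

Momentum is a vector; the scattered photon's direction makes angle θ = 121° with the incident direction. The magnitude of the vector change Δp⃗ = p⃗₀ − p⃗' is found from the law of cosines:
|Δp⃗|² = p₀² + p'² − 2p₀p'cos θ
|Δp⃗|² = (8.5719e-24)² + (8.1828e-24)² − 2·8.5719e-24·8.1828e-24·cos(121°)
|Δp⃗| = 1.4584e-23 kg·m/s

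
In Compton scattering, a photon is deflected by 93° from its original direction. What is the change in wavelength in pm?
2.5533 pm

Using the Compton scattering formula:
Δλ = λ_C(1 - cos θ)

where λ_C = h/(m_e·c) ≈ 2.4263 pm is the Compton wavelength of an electron.

For θ = 93°:
cos(93°) = -0.0523
1 - cos(93°) = 1.0523

Δλ = 2.4263 × 1.0523
Δλ = 2.5533 pm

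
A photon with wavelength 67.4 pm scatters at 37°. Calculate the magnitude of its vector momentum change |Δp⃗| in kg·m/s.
6.2167e-24 kg·m/s

Photon momentum magnitude is p = h/λ.

Initial momentum:
p₀ = h/λ = 6.6261e-34/6.7400e-11 = 9.8310e-24 kg·m/s

After scattering:
λ' = λ + Δλ = 67.4 + 0.4886 = 67.8886 pm
p' = h/λ' = 6.6261e-34/6.7889e-11 = 9.7602e-24 kg·m/s

Momentum is a vector; the scattered photon's direction makes angle θ = 37° with the incident direction. The magnitude of the vector change Δp⃗ = p⃗₀ − p⃗' is found from the law of cosines:
|Δp⃗|² = p₀² + p'² − 2p₀p'cos θ
|Δp⃗|² = (9.8310e-24)² + (9.7602e-24)² − 2·9.8310e-24·9.7602e-24·cos(37°)
|Δp⃗| = 6.2167e-24 kg·m/s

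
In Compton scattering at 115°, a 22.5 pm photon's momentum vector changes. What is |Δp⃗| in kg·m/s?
4.6419e-23 kg·m/s

Photon momentum magnitude is p = h/λ.

Initial momentum:
p₀ = h/λ = 6.6261e-34/2.2500e-11 = 2.9449e-23 kg·m/s

After scattering:
λ' = λ + Δλ = 22.5 + 3.4517 = 25.9517 pm
p' = h/λ' = 6.6261e-34/2.5952e-11 = 2.5532e-23 kg·m/s

Momentum is a vector; the scattered photon's direction makes angle θ = 115° with the incident direction. The magnitude of the vector change Δp⃗ = p⃗₀ − p⃗' is found from the law of cosines:
|Δp⃗|² = p₀² + p'² − 2p₀p'cos θ
|Δp⃗|² = (2.9449e-23)² + (2.5532e-23)² − 2·2.9449e-23·2.5532e-23·cos(115°)
|Δp⃗| = 4.6419e-23 kg·m/s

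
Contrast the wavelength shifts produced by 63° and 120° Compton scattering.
120° produces the larger shift by a factor of 2.747

Calculate both shifts using Δλ = λ_C(1 - cos θ):

For θ₁ = 63°:
Δλ₁ = 2.4263 × (1 - cos(63°))
Δλ₁ = 2.4263 × 0.5460
Δλ₁ = 1.3248 pm

For θ₂ = 120°:
Δλ₂ = 2.4263 × (1 - cos(120°))
Δλ₂ = 2.4263 × 1.5000
Δλ₂ = 3.6395 pm

The 120° angle produces the larger shift.
Ratio: 3.6395/1.3248 = 2.747

(Intermediate values are shown rounded; full precision is carried through to the final answer.)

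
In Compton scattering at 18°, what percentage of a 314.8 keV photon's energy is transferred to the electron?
0.0293 (or 2.93%)

Calculate initial and final photon energies:

Initial: E₀ = 314.8 keV → λ₀ = 3.9385 pm
Compton shift: Δλ = 0.1188 pm
Final wavelength: λ' = 4.0573 pm
Final energy: E' = 305.5861 keV

Fractional energy loss:
(E₀ - E')/E₀ = (314.8000 - 305.5861)/314.8000
= 9.2139/314.8000
= 0.0293
= 2.93%

(Intermediate values are shown rounded; full precision is carried through to the final answer.)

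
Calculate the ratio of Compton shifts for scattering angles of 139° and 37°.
139° produces the larger shift by a factor of 8.714

Calculate both shifts using Δλ = λ_C(1 - cos θ):

For θ₁ = 37°:
Δλ₁ = 2.4263 × (1 - cos(37°))
Δλ₁ = 2.4263 × 0.2014
Δλ₁ = 0.4886 pm

For θ₂ = 139°:
Δλ₂ = 2.4263 × (1 - cos(139°))
Δλ₂ = 2.4263 × 1.7547
Δλ₂ = 4.2575 pm

The 139° angle produces the larger shift.
Ratio: 4.2575/0.4886 = 8.714

(Intermediate values are shown rounded; full precision is carried through to the final answer.)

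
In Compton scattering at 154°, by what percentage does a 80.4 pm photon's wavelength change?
5.7302%

Calculate the Compton shift:
Δλ = λ_C(1 - cos(154°))
Δλ = 2.4263 × (1 - cos(154°))
Δλ = 2.4263 × 1.8988
Δλ = 4.6071 pm

Percentage change:
(Δλ/λ₀) × 100 = (4.6071/80.4) × 100
= 5.7302%

(Intermediate values are shown rounded; full precision is carried through to the final answer.)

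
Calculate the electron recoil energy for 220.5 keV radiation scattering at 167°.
101.4367 keV

By energy conservation: K_e = E_initial - E_final

First find the scattered photon energy:
Initial wavelength: λ = hc/E = 5.6229 pm
Compton shift: Δλ = λ_C(1 - cos(167°)) = 4.7904 pm
Final wavelength: λ' = 5.6229 + 4.7904 = 10.4133 pm
Final photon energy: E' = hc/λ' = 119.0633 keV

Electron kinetic energy:
K_e = E - E' = 220.5000 - 119.0633 = 101.4367 keV

(Intermediate values are shown rounded; full precision is carried through to the final answer.)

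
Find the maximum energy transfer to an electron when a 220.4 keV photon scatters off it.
102.0723 keV

Maximum energy transfer occurs at θ = 180° (backscattering).

Initial photon: E₀ = 220.4 keV → λ₀ = 5.6254 pm

Maximum Compton shift (at 180°):
Δλ_max = 2λ_C = 2 × 2.4263 = 4.8526 pm

Final wavelength:
λ' = 5.6254 + 4.8526 = 10.4780 pm

Minimum photon energy (maximum energy to electron):
E'_min = hc/λ' = 118.3277 keV

Maximum electron kinetic energy:
K_max = E₀ - E'_min = 220.4000 - 118.3277 = 102.0723 keV

(Intermediate values are shown rounded; full precision is carried through to the final answer.)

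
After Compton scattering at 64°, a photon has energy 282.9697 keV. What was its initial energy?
410.7000 keV

Convert final energy to wavelength (hc ≈ 1239.842 keV·pm):
λ' = hc/E' = 1239.842 / 282.9697 = 4.3815 pm

Calculate the Compton shift:
Δλ = λ_C(1 - cos(64°))
Δλ = 2.4263 × (1 - cos(64°))
Δλ = 1.3627 pm

Initial wavelength:
λ = λ' - Δλ = 4.3815 - 1.3627 = 3.0189 pm

Initial energy:
E = hc/λ = 1239.842 / 3.0189 = 410.7000 keV

(Intermediate values are shown rounded; full precision is carried through to the final answer.)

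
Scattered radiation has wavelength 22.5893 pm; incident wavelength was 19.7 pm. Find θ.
101.00°

First find the wavelength shift:
Δλ = λ' - λ = 22.5893 - 19.7 = 2.8893 pm

Using Δλ = λ_C(1 - cos θ), with λ_C = h/(m_e·c) ≈ 2.42631024 pm:
cos θ = 1 - Δλ/λ_C
cos θ = 1 - 2.8893/2.42631024
cos θ = -0.190821

θ = arccos(-0.190821)
θ = 101.00°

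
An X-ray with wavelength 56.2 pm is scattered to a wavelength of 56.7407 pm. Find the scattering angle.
39.00°

First find the wavelength shift:
Δλ = λ' - λ = 56.7407 - 56.2 = 0.5407 pm

Using Δλ = λ_C(1 - cos θ), with λ_C = h/(m_e·c) ≈ 2.42631024 pm:
cos θ = 1 - Δλ/λ_C
cos θ = 1 - 0.5407/2.42631024
cos θ = 0.777151

θ = arccos(0.777151)
θ = 39.00°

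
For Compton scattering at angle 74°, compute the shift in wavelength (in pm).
1.7575 pm

Using the Compton scattering formula:
Δλ = λ_C(1 - cos θ)

where λ_C = h/(m_e·c) ≈ 2.4263 pm is the Compton wavelength of an electron.

For θ = 74°:
cos(74°) = 0.2756
1 - cos(74°) = 0.7244

Δλ = 2.4263 × 0.7244
Δλ = 1.7575 pm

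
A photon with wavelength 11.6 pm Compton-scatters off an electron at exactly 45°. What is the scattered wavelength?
12.3106 pm

Using the Compton formula: λ' = λ + λ_C(1 − cos θ)

For θ = 45°, cos θ = √2/2 (exact) ≈ 0.7071, so:
1 − cos 45° = 1 − (√2/2) ≈ 0.2929

Δλ = λ_C × 0.2929 = 2.4263 × 0.2929 = 0.7106 pm

λ' = 11.6 + 0.7106 = 12.3106 pm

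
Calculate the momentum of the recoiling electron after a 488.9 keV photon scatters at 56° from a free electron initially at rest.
2.1986e-22 kg·m/s

The electron is initially at rest, so by conservation of momentum:
p⃗_e = p⃗₀ − p⃗'  (incident photon momentum minus scattered photon momentum)

Photon momentum magnitudes (p = h/λ = E/c):
λ₀ = hc/E₀ = 2.5360 pm → p₀ = h/λ₀ = 2.6128e-22 kg·m/s
Δλ = λ_C(1 − cos 56°) = 1.0695 pm
λ' = 3.6055 pm → p' = h/λ' = 1.8378e-22 kg·m/s

The scattered photon makes angle θ = 56° with the incident direction, so by the law of cosines:
|p⃗_e|² = p₀² + p'² − 2p₀p'cos θ
|p⃗_e|² = (2.6128e-22)² + (1.8378e-22)² − 2·2.6128e-22·1.8378e-22·cos(56°)
|p⃗_e| = 2.1986e-22 kg·m/s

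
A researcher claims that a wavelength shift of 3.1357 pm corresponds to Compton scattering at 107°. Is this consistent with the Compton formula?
Yes, consistent

Calculate the expected shift for θ = 107°:

Δλ_expected = λ_C(1 - cos(107°))
Δλ_expected = 2.4263 × (1 - cos(107°))
Δλ_expected = 2.4263 × 1.2924
Δλ_expected = 3.1357 pm

Given shift: 3.1357 pm
Expected shift: 3.1357 pm
Difference: 0.0000 pm

The values match. This is consistent with Compton scattering at the stated angle.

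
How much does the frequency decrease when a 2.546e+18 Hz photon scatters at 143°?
9.099e+16 Hz (decrease)

Convert frequency to wavelength (c = 299792458 m/s):
λ₀ = c/f₀ = 299792458/2.546e+18 = 1.1775038e-10 m = 117.7504 pm

Calculate Compton shift:
Δλ = λ_C(1 - cos(143°)) = 4.3640 pm

Final wavelength:
λ' = λ₀ + Δλ = 117.7504 + 4.3640 = 122.1144 pm

Final frequency:
f' = c/λ' = 299792458/1.2211442e-10 = 2.4550127e+18 Hz

Frequency shift (decrease):
Δf = f₀ - f' = 2.546e+18 - 2.4550127e+18 = 9.099e+16 Hz

(Intermediate values are shown rounded; full precision is carried through to the final answer.)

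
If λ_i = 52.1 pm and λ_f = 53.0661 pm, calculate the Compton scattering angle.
53.00°

First find the wavelength shift:
Δλ = λ' - λ = 53.0661 - 52.1 = 0.9661 pm

Using Δλ = λ_C(1 - cos θ), with λ_C = h/(m_e·c) ≈ 2.42631024 pm:
cos θ = 1 - Δλ/λ_C
cos θ = 1 - 0.9661/2.42631024
cos θ = 0.601823

θ = arccos(0.601823)
θ = 53.00°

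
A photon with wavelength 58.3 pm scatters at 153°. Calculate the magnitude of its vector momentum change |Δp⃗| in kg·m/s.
2.1297e-23 kg·m/s

Photon momentum magnitude is p = h/λ.

Initial momentum:
p₀ = h/λ = 6.6261e-34/5.8300e-11 = 1.1365e-23 kg·m/s

After scattering:
λ' = λ + Δλ = 58.3 + 4.5882 = 62.8882 pm
p' = h/λ' = 6.6261e-34/6.2888e-11 = 1.0536e-23 kg·m/s

Momentum is a vector; the scattered photon's direction makes angle θ = 153° with the incident direction. The magnitude of the vector change Δp⃗ = p⃗₀ − p⃗' is found from the law of cosines:
|Δp⃗|² = p₀² + p'² − 2p₀p'cos θ
|Δp⃗|² = (1.1365e-23)² + (1.0536e-23)² − 2·1.1365e-23·1.0536e-23·cos(153°)
|Δp⃗| = 2.1297e-23 kg·m/s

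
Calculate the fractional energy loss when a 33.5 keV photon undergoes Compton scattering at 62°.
0.0336 (or 3.36%)

Calculate initial and final photon energies:

Initial: E₀ = 33.5 keV → λ₀ = 37.0102 pm
Compton shift: Δλ = 1.2872 pm
Final wavelength: λ' = 38.2974 pm
Final energy: E' = 32.3740 keV

Fractional energy loss:
(E₀ - E')/E₀ = (33.5000 - 32.3740)/33.5000
= 1.1260/33.5000
= 0.0336
= 3.36%

(Intermediate values are shown rounded; full precision is carried through to the final answer.)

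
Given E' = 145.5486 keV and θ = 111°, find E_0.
237.4001 keV

Convert final energy to wavelength (hc ≈ 1239.842 keV·pm):
λ' = hc/E' = 1239.842 / 145.5486 = 8.5184 pm

Calculate the Compton shift:
Δλ = λ_C(1 - cos(111°))
Δλ = 2.4263 × (1 - cos(111°))
Δλ = 3.2958 pm

Initial wavelength:
λ = λ' - Δλ = 8.5184 - 3.2958 = 5.2226 pm

Initial energy:
E = hc/λ = 1239.842 / 5.2226 = 237.4001 keV

(Intermediate values are shown rounded; full precision is carried through to the final answer.)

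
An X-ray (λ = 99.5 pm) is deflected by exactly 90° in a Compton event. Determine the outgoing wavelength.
101.9263 pm

Using the Compton formula: λ' = λ + λ_C(1 − cos θ)

For θ = 90°, cos θ = 0 (exact) = 0.0000, so:
1 − cos 90° = 1 − (0) = 1.0000

Δλ = λ_C × 1.0000 = 2.4263 × 1.0000 = 2.4263 pm

λ' = 99.5 + 2.4263 = 101.9263 pm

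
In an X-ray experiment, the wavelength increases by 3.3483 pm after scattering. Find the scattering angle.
112.33°

From the Compton formula Δλ = λ_C(1 - cos θ), we can solve for θ:

cos θ = 1 - Δλ/λ_C

Given:
- Δλ = 3.3483 pm
- λ_C = h/(m_e·c) ≈ 2.42631024 pm

cos θ = 1 - 3.3483/2.42631024
cos θ = 1 - 1.379997
cos θ = -0.379997

θ = arccos(-0.379997)
θ = 112.33°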